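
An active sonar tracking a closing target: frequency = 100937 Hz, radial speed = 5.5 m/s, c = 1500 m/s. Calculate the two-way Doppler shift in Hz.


fd = 2*f*v/c = 2 * 100937 * 5.5 / 1500 = 740.2

740.2 Hz


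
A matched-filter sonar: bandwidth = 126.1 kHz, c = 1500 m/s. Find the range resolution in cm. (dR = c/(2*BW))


dR = c/(2*BW) = 1500 / (2 * 126.1e3) = 0.0059 m = 0.59 cm

0.59 cm


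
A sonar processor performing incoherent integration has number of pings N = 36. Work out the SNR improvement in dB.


7.78 dB


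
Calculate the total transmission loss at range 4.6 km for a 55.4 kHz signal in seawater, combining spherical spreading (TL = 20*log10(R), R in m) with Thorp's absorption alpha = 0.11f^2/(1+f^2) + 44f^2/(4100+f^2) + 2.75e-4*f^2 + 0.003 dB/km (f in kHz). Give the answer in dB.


Step 1 (Thorp): alpha = 0.11*3069.16/(1+3069.16) + 44*3069.16/(4100+3069.16) + 2.75e-4*3069.16 + 0.003 = 19.7936 dB/km
Step 2: TL_spread = 20*log10(4600) = 73.26 dB
Step 3: TL_abs = alpha*R = 19.7936 * 4.6 = 91.05 dB
Step 4: TL_total = 73.26 + 91.05 = 164.31

164.31 dB


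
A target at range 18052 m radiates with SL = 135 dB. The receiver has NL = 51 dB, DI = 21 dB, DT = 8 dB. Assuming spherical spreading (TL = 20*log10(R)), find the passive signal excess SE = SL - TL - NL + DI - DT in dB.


Step 1: TL = 20*log10(18052) = 85.13 dB
Step 2: SE = 135 - 85.13 - 51 + 21 - 8 = 11.87

11.87 dB


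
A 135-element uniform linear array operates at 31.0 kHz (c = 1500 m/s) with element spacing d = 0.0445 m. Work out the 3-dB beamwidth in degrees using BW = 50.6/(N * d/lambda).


Step 1: lambda = 1500/31000 = 0.04839 m
Step 2: d/lambda = 0.0445/0.04839 = 0.9196
Step 3: BW = 50.6/(N * d/lambda) = 50.6/(135 * 0.9196) = 0.41

0.41 deg


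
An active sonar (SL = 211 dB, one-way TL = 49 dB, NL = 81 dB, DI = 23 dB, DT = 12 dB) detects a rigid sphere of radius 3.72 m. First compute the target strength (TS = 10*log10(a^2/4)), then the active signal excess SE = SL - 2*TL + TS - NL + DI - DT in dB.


Step 1: TS = 10*log10(3.72^2/4) = 5.39 dB
Step 2: SE = SL - 2*TL + TS - NL + DI - DT = 211 - 2*49 + (5.39) - 81 + 23 - 12 = 48.39

48.39 dB


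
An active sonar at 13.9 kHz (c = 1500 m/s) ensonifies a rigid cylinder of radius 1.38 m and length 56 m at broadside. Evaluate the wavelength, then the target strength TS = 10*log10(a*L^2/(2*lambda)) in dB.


Step 1: lambda = c/f = 1500/13900 = 0.10791 m
Step 2: TS = 10*log10(a*L^2/(2*lambda)) = 10*log10(1.38*56^2/(2*0.10791)) = 43.02

43.02 dB


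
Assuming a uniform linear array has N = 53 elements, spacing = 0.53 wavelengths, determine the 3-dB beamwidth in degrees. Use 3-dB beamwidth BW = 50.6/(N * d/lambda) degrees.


1.8 deg


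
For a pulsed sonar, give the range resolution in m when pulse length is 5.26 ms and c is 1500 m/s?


3.945 m


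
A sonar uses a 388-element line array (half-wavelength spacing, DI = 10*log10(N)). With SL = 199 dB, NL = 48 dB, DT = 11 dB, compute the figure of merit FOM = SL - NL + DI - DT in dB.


165.89 dB


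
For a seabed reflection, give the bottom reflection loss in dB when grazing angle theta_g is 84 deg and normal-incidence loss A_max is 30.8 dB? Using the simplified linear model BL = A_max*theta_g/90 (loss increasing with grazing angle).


BL = A_max * theta_g / 90 = 30.8 * 84 / 90 = 28.75

28.75 dB


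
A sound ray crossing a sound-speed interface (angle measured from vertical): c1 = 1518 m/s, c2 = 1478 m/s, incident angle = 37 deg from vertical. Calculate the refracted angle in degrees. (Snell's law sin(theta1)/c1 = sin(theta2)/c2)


sin(theta2) = (c2/c1)*sin(theta1) = (1478/1518)*sin(37 deg) = 0.58596
theta2 = arcsin(0.58596) = 35.87

35.87 deg


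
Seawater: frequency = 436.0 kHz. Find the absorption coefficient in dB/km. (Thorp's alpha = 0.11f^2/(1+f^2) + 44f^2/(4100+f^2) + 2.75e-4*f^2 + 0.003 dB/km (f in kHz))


f^2 = 190096.0
alpha = 0.11*190096.0/(1+190096.0) + 44*190096.0/(4100+190096.0) + 2.75e-4*190096.0 + 0.003 = 95.46

95.46 dB/km


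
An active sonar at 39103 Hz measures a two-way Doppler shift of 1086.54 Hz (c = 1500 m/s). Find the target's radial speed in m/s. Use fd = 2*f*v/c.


From fd = 2*f*v/c, v = c*fd/(2*f) = 1500 * 1086.54 / (2*39103) = 20.84

20.84 m/s


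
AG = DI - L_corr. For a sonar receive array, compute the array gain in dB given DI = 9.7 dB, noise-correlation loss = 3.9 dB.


AG = DI - L_corr = 9.7 - 3.9 = 5.8

5.8 dB


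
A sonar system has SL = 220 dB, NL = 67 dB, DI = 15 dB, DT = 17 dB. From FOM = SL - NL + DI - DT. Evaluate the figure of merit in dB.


151 dB


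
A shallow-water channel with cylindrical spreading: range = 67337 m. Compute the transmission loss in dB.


TL = 10*log10(67337) = 48.28

48.28 dB


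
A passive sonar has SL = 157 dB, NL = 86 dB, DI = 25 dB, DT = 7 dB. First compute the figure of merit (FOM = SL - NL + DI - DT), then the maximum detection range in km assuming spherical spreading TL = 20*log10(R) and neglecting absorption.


Step 1: FOM = SL - NL + DI - DT = 157 - 86 + 25 - 7 = 89 dB
Step 2: at max range FOM = TL = 20*log10(R), so R = 10^(89/20) = 28183.83 m = 28.18 km

28.18 km


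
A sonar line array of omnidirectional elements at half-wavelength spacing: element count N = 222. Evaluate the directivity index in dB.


DI = 10*log10(222) = 23.46

23.46 dB


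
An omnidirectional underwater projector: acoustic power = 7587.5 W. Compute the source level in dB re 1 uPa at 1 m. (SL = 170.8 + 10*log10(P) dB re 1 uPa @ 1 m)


SL = 170.8 + 10*log10(7587.5) = 170.8 + 38.8 = 209.6

209.6 dB


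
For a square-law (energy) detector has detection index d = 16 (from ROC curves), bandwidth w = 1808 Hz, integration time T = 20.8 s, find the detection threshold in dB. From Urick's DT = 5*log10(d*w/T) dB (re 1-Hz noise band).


DT = 5*log10(d*w/T) = 5*log10(16 * 1808 / 20.8) = 5*log10(1390.77) = 15.72

15.72 dB


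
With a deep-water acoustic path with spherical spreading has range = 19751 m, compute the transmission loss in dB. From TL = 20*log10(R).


TL = 20*log10(19751) = 85.91

85.91 dB


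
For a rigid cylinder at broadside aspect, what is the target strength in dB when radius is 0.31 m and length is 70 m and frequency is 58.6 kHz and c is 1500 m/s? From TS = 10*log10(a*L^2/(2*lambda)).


lambda = 1500/58600 = 0.0256 m
TS = 10*log10(0.31*70^2/(2*0.0256)) = 44.72

44.72 dB


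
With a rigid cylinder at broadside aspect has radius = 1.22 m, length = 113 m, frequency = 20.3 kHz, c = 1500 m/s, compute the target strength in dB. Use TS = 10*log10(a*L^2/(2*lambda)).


lambda = 1500/20300 = 0.07389 m
TS = 10*log10(1.22*113^2/(2*0.07389)) = 50.23

50.23 dB


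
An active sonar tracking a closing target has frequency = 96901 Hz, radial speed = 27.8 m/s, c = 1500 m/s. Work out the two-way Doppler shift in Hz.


3591.8 Hz


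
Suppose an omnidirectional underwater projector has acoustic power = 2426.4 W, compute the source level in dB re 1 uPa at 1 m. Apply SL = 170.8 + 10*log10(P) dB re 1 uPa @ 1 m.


SL = 170.8 + 10*log10(2426.4) = 170.8 + 33.85 = 204.65

204.65 dB


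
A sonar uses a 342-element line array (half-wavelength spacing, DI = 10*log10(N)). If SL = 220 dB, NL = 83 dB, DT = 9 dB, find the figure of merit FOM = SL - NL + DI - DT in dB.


153.34 dB


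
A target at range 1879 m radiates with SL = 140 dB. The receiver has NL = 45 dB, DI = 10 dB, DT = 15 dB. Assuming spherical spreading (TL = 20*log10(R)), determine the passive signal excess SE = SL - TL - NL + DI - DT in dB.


Step 1: TL = 20*log10(1879) = 65.48 dB
Step 2: SE = 140 - 65.48 - 45 + 10 - 15 = 24.52

24.52 dB


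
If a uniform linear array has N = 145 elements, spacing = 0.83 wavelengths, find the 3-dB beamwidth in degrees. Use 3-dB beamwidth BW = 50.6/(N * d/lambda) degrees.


0.42 deg


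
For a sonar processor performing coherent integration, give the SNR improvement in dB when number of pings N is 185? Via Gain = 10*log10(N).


22.67 dB


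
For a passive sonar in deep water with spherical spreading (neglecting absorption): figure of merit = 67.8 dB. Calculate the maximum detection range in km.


At max range FOM = TL, so 20*log10(R) = 67.8
R = 10^(67.8/20) = 2454.71 m = 2.45 km

2.45 km


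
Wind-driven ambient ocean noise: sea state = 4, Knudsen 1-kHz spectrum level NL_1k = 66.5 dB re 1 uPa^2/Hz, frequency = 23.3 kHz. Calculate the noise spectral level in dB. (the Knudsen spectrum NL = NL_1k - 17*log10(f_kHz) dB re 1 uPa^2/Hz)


NL = NL_1k - 17*log10(f_kHz) = 66.5 - 17*log10(23.3) = 66.5 - (23.25) = 43.25

43.25 dB


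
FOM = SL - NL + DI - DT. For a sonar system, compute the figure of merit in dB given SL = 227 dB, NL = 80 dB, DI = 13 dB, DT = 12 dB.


FOM = SL - NL + DI - DT = 227 - 80 + 13 - 12 = 148

148 dB


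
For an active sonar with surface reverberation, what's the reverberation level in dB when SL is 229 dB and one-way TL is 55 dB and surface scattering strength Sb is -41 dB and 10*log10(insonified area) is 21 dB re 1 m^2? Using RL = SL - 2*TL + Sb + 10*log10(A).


RL = SL - 2*TL + Sb + 10*log10(A) = 229 - 2*55 + (-41) + 21 = 99

99 dB


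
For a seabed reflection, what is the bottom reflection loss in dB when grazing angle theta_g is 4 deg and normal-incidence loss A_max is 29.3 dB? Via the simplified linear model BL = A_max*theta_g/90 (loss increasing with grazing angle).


1.3 dB


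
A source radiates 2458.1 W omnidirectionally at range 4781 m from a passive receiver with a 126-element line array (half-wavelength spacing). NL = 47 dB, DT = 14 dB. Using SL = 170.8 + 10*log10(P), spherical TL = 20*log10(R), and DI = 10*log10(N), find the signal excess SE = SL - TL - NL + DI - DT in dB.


91.12 dB


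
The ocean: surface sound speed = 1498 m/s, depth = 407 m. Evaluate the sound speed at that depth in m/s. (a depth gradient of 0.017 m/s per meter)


c = 1498 + 0.017 * 407 = 1504.919

1504.919 m/s


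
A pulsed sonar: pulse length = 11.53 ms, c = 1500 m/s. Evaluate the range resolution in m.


dR = c*tau/2 = 1500 * 11.53e-3 / 2 = 8.6475

8.6475 m


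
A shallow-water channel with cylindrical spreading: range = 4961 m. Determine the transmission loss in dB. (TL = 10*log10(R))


36.96 dB


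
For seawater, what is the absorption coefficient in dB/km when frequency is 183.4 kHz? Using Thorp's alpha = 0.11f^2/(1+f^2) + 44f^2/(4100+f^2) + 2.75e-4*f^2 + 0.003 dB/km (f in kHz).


f^2 = 33635.56
alpha = 0.11*33635.56/(1+33635.56) + 44*33635.56/(4100+33635.56) + 2.75e-4*33635.56 + 0.003 = 48.582

48.582 dB/km


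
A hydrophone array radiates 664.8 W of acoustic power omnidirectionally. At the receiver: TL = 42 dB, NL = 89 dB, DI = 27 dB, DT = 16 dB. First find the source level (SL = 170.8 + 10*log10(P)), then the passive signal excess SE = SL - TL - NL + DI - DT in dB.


Step 1: SL = 170.8 + 10*log10(664.8) = 199.03 dB
Step 2: SE = SL - TL - NL + DI - DT = 199.03 - 42 - 89 + 27 - 16 = 79.03

79.03 dB


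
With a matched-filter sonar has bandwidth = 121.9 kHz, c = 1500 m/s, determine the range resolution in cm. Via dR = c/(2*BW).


0.62 cm


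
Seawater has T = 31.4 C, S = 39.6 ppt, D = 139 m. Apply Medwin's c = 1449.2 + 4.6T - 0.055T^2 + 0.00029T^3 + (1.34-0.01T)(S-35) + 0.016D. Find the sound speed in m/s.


c = 1449.2 + 4.6*31.4 - 0.055*31.4^2 + 0.00029*31.4^3 + (1.34 - 0.01*31.4)*(39.6 - 35) + 0.016*139 = 1555.33

1555.33 m/s


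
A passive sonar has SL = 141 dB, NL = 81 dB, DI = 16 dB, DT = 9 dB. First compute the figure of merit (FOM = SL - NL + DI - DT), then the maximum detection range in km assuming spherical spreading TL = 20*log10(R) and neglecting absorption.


Step 1: FOM = SL - NL + DI - DT = 141 - 81 + 16 - 9 = 67 dB
Step 2: at max range FOM = TL = 20*log10(R), so R = 10^(67/20) = 2238.72 m = 2.24 km

2.24 km


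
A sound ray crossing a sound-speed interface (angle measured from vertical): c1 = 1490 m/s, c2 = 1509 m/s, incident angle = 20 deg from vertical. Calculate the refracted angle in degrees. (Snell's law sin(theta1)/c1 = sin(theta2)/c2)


sin(theta2) = (c2/c1)*sin(theta1) = (1509/1490)*sin(20 deg) = 0.34638
theta2 = arcsin(0.34638) = 20.27

20.27 deg


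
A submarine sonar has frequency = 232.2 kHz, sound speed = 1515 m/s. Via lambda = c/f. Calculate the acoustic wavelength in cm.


0.65 cm


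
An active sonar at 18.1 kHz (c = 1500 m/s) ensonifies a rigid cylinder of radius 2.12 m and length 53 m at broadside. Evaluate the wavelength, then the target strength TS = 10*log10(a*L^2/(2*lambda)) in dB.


Step 1: lambda = c/f = 1500/18100 = 0.08287 m
Step 2: TS = 10*log10(a*L^2/(2*lambda)) = 10*log10(2.12*53^2/(2*0.08287)) = 45.55

45.55 dB


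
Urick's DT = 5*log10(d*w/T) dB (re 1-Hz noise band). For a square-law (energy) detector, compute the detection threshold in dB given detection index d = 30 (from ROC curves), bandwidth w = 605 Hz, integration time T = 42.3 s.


DT = 5*log10(d*w/T) = 5*log10(30 * 605 / 42.3) = 5*log10(429.08) = 13.16

13.16 dB


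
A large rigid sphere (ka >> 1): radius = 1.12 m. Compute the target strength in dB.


-5.04 dB


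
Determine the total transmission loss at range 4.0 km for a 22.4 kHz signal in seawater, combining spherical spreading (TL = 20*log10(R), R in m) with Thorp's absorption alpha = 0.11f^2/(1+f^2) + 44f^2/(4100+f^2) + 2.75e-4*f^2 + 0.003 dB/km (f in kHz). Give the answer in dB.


Step 1 (Thorp): alpha = 0.11*501.76/(1+501.76) + 44*501.76/(4100+501.76) + 2.75e-4*501.76 + 0.003 = 5.0484 dB/km
Step 2: TL_spread = 20*log10(4000) = 72.04 dB
Step 3: TL_abs = alpha*R = 5.0484 * 4.0 = 20.19 dB
Step 4: TL_total = 72.04 + 20.19 = 92.23

92.23 dB


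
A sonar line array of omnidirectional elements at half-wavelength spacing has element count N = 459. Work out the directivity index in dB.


DI = 10*log10(459) = 26.62

26.62 dB


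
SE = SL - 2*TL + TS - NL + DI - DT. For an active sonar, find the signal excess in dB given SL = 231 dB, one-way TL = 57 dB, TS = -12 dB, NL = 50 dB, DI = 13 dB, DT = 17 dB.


SE = SL - 2*TL + TS - NL + DI - DT = 231 - 2*57 + (-12) - 50 + 13 - 17 = 51

51 dB


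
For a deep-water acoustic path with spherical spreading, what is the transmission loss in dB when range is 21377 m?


86.6 dB


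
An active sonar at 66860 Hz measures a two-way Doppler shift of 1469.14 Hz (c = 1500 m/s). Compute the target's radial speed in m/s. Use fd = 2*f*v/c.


16.48 m/s


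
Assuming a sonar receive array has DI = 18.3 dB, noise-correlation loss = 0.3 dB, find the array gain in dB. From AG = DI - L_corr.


18.0 dB


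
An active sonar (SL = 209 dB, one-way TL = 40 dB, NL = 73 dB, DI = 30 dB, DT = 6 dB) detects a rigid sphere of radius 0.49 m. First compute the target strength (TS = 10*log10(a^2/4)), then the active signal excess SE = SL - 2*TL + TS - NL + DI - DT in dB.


Step 1: TS = 10*log10(0.49^2/4) = -12.22 dB
Step 2: SE = SL - 2*TL + TS - NL + DI - DT = 209 - 2*40 + (-12.22) - 73 + 30 - 6 = 67.78

67.78 dB


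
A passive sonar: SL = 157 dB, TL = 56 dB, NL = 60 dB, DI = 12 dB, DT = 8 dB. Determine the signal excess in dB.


45 dB


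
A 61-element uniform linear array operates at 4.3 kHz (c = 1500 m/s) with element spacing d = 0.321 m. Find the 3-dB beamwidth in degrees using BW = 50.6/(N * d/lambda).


Step 1: lambda = 1500/4300 = 0.34884 m
Step 2: d/lambda = 0.321/0.34884 = 0.9202
Step 3: BW = 50.6/(N * d/lambda) = 50.6/(61 * 0.9202) = 0.9

0.9 deg


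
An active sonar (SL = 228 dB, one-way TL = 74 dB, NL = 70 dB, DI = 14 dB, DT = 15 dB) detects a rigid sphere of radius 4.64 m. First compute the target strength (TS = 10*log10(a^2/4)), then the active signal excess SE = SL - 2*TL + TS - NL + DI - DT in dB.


Step 1: TS = 10*log10(4.64^2/4) = 7.31 dB
Step 2: SE = SL - 2*TL + TS - NL + DI - DT = 228 - 2*74 + (7.31) - 70 + 14 - 15 = 16.31

16.31 dB


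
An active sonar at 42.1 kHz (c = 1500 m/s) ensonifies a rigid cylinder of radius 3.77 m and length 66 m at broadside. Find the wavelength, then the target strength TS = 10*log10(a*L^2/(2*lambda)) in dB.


Step 1: lambda = c/f = 1500/42100 = 0.03563 m
Step 2: TS = 10*log10(a*L^2/(2*lambda)) = 10*log10(3.77*66^2/(2*0.03563)) = 53.63

53.63 dB


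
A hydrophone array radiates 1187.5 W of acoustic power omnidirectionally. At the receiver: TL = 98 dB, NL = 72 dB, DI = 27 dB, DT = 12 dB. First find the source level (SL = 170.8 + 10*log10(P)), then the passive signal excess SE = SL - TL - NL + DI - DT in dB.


Step 1: SL = 170.8 + 10*log10(1187.5) = 201.55 dB
Step 2: SE = SL - TL - NL + DI - DT = 201.55 - 98 - 72 + 27 - 12 = 46.55

46.55 dB


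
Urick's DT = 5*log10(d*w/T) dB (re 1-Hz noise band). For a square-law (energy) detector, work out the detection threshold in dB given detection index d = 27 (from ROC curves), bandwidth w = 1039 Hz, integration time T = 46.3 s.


13.91 dB


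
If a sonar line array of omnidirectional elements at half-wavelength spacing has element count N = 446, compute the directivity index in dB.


DI = 10*log10(446) = 26.49

26.49 dB


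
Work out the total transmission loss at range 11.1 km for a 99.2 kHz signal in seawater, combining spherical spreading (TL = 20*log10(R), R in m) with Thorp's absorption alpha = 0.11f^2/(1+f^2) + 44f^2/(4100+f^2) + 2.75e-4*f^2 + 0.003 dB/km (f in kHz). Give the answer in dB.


Step 1 (Thorp): alpha = 0.11*9840.64/(1+9840.64) + 44*9840.64/(4100+9840.64) + 2.75e-4*9840.64 + 0.003 = 33.8786 dB/km
Step 2: TL_spread = 20*log10(11100) = 80.91 dB
Step 3: TL_abs = alpha*R = 33.8786 * 11.1 = 376.05 dB
Step 4: TL_total = 80.91 + 376.05 = 456.96

456.96 dB


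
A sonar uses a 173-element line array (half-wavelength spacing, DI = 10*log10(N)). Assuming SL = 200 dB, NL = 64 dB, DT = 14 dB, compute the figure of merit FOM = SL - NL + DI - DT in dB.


Step 1: DI = 10*log10(173) = 22.38 dB
Step 2: FOM = SL - NL + DI - DT = 200 - 64 + 22.38 - 14 = 144.38

144.38 dB


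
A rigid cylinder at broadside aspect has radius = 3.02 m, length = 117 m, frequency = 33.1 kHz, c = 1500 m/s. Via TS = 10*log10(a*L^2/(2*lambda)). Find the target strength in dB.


lambda = 1500/33100 = 0.04532 m
TS = 10*log10(3.02*117^2/(2*0.04532)) = 56.59

56.59 dB


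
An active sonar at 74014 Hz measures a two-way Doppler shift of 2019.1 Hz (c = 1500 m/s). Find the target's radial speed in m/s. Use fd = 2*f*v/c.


From fd = 2*f*v/c, v = c*fd/(2*f) = 1500 * 2019.1 / (2*74014) = 20.46

20.46 m/s


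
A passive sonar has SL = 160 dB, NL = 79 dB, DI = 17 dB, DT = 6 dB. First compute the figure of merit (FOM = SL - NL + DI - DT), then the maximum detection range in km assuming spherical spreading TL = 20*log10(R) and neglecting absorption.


Step 1: FOM = SL - NL + DI - DT = 160 - 79 + 17 - 6 = 92 dB
Step 2: at max range FOM = TL = 20*log10(R), so R = 10^(92/20) = 39810.72 m = 39.81 km

39.81 km


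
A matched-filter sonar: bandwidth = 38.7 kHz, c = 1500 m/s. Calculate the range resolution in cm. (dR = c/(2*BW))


dR = c/(2*BW) = 1500 / (2 * 38.7e3) = 0.0194 m = 1.94 cm

1.94 cm


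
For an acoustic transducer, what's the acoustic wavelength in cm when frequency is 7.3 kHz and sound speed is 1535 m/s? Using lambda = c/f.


21.03 cm


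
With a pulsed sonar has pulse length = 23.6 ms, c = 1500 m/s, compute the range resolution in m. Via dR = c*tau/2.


dR = c*tau/2 = 1500 * 23.6e-3 / 2 = 17.7

17.7 m


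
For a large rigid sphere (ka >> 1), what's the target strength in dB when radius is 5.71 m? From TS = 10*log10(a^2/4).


9.11 dB


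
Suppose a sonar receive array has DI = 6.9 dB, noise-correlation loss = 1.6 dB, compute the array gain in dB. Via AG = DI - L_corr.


AG = DI - L_corr = 6.9 - 1.6 = 5.3

5.3 dB


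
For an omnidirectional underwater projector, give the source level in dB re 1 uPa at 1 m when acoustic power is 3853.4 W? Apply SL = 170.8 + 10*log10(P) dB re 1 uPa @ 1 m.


206.66 dB


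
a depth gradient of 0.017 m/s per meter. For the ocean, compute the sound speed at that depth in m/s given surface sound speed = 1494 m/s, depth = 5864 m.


c = 1494 + 0.017 * 5864 = 1593.688

1593.688 m/s


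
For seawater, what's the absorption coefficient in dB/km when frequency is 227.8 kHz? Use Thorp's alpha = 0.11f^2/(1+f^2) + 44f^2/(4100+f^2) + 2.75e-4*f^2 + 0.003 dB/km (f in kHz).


f^2 = 51892.84
alpha = 0.11*51892.84/(1+51892.84) + 44*51892.84/(4100+51892.84) + 2.75e-4*51892.84 + 0.003 = 55.162

55.162 dB/km


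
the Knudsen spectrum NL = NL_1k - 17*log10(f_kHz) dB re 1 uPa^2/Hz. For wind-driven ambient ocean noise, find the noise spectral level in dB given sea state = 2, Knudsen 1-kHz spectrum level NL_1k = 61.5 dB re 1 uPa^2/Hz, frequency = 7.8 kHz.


46.33 dB


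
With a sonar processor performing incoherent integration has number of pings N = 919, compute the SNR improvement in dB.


14.82 dB


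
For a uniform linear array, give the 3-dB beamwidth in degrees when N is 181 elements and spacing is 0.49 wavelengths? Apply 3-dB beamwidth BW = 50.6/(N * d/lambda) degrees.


BW = 50.6 / (181 * 0.49) = 50.6 / 88.69 = 0.57

0.57 deg


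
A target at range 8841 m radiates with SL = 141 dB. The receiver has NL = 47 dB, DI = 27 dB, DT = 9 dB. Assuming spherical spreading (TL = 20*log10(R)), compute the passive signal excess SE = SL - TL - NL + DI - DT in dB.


33.07 dB


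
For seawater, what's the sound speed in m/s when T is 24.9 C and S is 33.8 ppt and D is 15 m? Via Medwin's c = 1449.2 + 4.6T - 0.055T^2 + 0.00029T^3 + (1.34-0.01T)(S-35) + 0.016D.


1533.05 m/s


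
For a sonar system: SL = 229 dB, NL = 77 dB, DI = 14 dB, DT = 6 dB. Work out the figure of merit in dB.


FOM = SL - NL + DI - DT = 229 - 77 + 14 - 6 = 160

160 dB


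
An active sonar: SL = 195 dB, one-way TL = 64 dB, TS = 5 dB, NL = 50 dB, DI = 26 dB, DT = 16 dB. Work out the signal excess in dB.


SE = SL - 2*TL + TS - NL + DI - DT = 195 - 2*64 + (5) - 50 + 26 - 16 = 32

32 dB


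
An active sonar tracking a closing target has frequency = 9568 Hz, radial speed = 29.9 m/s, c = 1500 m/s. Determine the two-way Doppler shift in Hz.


fd = 2*f*v/c = 2 * 9568 * 29.9 / 1500 = 381.44

381.44 Hz


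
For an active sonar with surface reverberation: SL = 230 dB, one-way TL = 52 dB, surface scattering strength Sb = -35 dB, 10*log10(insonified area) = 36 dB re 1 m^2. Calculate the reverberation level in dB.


RL = SL - 2*TL + Sb + 10*log10(A) = 230 - 2*52 + (-35) + 36 = 127

127 dB


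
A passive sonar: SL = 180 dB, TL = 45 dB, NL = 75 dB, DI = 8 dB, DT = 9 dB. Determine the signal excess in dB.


SE = SL - TL - NL + DI - DT = 180 - 45 - 75 + 8 - 9 = 59

59 dB


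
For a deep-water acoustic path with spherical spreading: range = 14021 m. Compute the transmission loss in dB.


TL = 20*log10(14021) = 82.94

82.94 dB


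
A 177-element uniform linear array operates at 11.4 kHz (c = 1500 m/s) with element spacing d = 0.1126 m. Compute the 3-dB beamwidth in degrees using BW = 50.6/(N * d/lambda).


Step 1: lambda = 1500/11400 = 0.13158 m
Step 2: d/lambda = 0.1126/0.13158 = 0.8558
Step 3: BW = 50.6/(N * d/lambda) = 50.6/(177 * 0.8558) = 0.33

0.33 deg


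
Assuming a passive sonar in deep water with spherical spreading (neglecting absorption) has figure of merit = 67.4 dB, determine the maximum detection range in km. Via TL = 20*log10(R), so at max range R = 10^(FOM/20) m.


2.34 km


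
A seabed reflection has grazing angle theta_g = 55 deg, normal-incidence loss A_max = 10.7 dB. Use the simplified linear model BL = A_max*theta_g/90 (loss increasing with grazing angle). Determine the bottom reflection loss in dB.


6.54 dB


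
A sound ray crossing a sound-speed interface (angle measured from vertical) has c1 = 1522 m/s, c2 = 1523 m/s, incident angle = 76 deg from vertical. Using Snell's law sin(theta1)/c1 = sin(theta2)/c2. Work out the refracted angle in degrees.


sin(theta2) = (c2/c1)*sin(theta1) = (1523/1522)*sin(76 deg) = 0.97093
theta2 = arcsin(0.97093) = 76.15

76.15 deg


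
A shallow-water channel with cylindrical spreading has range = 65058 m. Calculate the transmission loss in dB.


TL = 10*log10(65058) = 48.13

48.13 dB


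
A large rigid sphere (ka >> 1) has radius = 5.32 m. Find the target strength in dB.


8.5 dB


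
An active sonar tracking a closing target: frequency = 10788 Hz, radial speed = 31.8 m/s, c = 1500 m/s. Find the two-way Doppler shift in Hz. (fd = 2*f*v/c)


fd = 2*f*v/c = 2 * 10788 * 31.8 / 1500 = 457.41

457.41 Hz


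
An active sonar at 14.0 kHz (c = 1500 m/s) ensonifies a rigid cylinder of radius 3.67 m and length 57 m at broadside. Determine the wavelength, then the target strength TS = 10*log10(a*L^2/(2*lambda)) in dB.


Step 1: lambda = c/f = 1500/14000 = 0.10714 m
Step 2: TS = 10*log10(a*L^2/(2*lambda)) = 10*log10(3.67*57^2/(2*0.10714)) = 47.45

47.45 dB


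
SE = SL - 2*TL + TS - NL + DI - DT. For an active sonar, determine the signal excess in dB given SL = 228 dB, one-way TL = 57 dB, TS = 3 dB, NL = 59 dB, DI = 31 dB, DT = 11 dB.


78 dB


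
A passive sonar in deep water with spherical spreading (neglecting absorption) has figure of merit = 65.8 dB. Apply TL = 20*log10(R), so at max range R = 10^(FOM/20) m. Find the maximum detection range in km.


1.95 km


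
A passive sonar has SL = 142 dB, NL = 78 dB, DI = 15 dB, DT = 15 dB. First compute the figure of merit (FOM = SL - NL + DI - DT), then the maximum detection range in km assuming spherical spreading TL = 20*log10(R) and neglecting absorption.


Step 1: FOM = SL - NL + DI - DT = 142 - 78 + 15 - 15 = 64 dB
Step 2: at max range FOM = TL = 20*log10(R), so R = 10^(64/20) = 1584.89 m = 1.58 km

1.58 km


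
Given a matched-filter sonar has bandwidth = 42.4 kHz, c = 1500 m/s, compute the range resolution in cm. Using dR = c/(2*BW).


1.77 cm


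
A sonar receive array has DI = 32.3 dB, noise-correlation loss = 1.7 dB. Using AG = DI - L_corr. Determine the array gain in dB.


30.6 dB


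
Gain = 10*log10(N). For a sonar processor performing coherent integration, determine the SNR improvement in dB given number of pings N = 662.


Gain = 10*log10(662) = 28.21

28.21 dB


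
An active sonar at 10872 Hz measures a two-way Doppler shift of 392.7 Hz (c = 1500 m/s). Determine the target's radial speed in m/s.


From fd = 2*f*v/c, v = c*fd/(2*f) = 1500 * 392.7 / (2*10872) = 27.09

27.09 m/s


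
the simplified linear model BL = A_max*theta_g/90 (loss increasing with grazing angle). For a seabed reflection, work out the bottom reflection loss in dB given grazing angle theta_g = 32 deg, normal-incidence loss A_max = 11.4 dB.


BL = A_max * theta_g / 90 = 11.4 * 32 / 90 = 4.05

4.05 dB


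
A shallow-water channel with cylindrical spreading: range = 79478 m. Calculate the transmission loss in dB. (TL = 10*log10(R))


TL = 10*log10(79478) = 49.0

49.0 dB


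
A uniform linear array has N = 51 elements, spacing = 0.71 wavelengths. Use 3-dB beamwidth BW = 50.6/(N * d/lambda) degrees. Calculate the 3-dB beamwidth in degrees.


1.4 deg


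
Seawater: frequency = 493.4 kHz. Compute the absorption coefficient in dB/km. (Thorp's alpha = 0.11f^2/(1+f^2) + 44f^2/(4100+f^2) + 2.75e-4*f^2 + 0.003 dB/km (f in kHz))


f^2 = 243443.56
alpha = 0.11*243443.56/(1+243443.56) + 44*243443.56/(4100+243443.56) + 2.75e-4*243443.56 + 0.003 = 110.331

110.331 dB/km


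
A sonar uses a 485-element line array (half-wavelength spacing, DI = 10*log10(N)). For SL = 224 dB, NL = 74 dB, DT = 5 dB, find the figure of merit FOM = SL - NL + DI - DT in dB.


Step 1: DI = 10*log10(485) = 26.86 dB
Step 2: FOM = SL - NL + DI - DT = 224 - 74 + 26.86 - 5 = 171.86

171.86 dB


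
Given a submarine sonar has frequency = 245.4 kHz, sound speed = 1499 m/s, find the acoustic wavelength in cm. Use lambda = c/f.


0.61 cm


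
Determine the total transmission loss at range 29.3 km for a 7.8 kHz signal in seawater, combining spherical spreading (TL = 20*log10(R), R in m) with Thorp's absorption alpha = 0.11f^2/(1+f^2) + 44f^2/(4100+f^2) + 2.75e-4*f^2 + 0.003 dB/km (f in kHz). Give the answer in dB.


Step 1 (Thorp): alpha = 0.11*60.84/(1+60.84) + 44*60.84/(4100+60.84) + 2.75e-4*60.84 + 0.003 = 0.7713 dB/km
Step 2: TL_spread = 20*log10(29300) = 89.34 dB
Step 3: TL_abs = alpha*R = 0.7713 * 29.3 = 22.6 dB
Step 4: TL_total = 89.34 + 22.6 = 111.94

111.94 dB


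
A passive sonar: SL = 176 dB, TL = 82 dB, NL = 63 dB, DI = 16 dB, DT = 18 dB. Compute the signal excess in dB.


SE = SL - TL - NL + DI - DT = 176 - 82 - 63 + 16 - 18 = 29

29 dB


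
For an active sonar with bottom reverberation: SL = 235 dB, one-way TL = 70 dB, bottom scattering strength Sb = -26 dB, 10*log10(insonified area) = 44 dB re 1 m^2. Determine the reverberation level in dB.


RL = SL - 2*TL + Sb + 10*log10(A) = 235 - 2*70 + (-26) + 44 = 113

113 dB


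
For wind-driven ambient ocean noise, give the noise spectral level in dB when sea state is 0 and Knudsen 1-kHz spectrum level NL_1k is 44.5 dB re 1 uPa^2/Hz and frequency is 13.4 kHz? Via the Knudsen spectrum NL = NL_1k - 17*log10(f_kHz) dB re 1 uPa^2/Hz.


NL = NL_1k - 17*log10(f_kHz) = 44.5 - 17*log10(13.4) = 44.5 - (19.16) = 25.34

25.34 dB


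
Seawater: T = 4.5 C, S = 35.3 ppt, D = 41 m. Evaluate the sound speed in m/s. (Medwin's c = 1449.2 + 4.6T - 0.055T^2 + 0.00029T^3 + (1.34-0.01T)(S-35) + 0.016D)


c = 1449.2 + 4.6*4.5 - 0.055*4.5^2 + 0.00029*4.5^3 + (1.34 - 0.01*4.5)*(35.3 - 35) + 0.016*41 = 1469.86

1469.86 m/s


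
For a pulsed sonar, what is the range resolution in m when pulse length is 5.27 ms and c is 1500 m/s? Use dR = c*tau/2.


dR = c*tau/2 = 1500 * 5.27e-3 / 2 = 3.9525

3.9525 m


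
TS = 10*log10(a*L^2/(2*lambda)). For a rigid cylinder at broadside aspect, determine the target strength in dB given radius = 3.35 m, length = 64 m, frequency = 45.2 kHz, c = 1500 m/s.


53.15 dB


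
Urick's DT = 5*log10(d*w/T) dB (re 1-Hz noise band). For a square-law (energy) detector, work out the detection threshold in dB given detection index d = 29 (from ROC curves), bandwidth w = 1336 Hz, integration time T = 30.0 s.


DT = 5*log10(d*w/T) = 5*log10(29 * 1336 / 30.0) = 5*log10(1291.47) = 15.56

15.56 dB


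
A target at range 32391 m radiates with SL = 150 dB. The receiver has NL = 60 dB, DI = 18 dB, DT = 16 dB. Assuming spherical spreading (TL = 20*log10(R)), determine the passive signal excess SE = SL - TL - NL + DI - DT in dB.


Step 1: TL = 20*log10(32391) = 90.21 dB
Step 2: SE = 150 - 90.21 - 60 + 18 - 16 = 1.79

1.79 dB


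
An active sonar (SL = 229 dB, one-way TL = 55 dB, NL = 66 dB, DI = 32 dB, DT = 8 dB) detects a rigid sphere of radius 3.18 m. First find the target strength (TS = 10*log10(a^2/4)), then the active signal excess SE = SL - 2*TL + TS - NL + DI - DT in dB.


Step 1: TS = 10*log10(3.18^2/4) = 4.03 dB
Step 2: SE = SL - 2*TL + TS - NL + DI - DT = 229 - 2*55 + (4.03) - 66 + 32 - 8 = 81.03

81.03 dB


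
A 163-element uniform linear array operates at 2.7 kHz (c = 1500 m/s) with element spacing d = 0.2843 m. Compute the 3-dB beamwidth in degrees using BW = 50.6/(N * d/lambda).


0.61 deg


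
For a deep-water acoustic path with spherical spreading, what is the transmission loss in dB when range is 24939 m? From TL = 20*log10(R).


TL = 20*log10(24939) = 87.94

87.94 dB


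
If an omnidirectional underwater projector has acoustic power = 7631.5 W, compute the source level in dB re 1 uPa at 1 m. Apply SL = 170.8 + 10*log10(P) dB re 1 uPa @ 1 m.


SL = 170.8 + 10*log10(7631.5) = 170.8 + 38.83 = 209.63

209.63 dB


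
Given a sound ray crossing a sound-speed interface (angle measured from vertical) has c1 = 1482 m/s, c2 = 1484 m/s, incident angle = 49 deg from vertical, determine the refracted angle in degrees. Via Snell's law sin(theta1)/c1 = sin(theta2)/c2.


sin(theta2) = (c2/c1)*sin(theta1) = (1484/1482)*sin(49 deg) = 0.75573
theta2 = arcsin(0.75573) = 49.09

49.09 deg


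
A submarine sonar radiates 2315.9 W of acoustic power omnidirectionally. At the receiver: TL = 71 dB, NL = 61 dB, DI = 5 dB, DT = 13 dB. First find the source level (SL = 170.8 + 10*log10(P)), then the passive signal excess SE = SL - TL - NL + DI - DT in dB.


Step 1: SL = 170.8 + 10*log10(2315.9) = 204.45 dB
Step 2: SE = SL - TL - NL + DI - DT = 204.45 - 71 - 61 + 5 - 13 = 64.45

64.45 dB


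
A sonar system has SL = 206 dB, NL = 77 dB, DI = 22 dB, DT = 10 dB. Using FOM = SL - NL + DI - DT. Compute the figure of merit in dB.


FOM = SL - NL + DI - DT = 206 - 77 + 22 - 10 = 141

141 dB


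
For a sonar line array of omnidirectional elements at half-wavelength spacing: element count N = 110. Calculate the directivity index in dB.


DI = 10*log10(110) = 20.41

20.41 dB


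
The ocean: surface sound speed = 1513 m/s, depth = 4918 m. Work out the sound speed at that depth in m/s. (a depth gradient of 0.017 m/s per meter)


c = 1513 + 0.017 * 4918 = 1596.606

1596.606 m/s


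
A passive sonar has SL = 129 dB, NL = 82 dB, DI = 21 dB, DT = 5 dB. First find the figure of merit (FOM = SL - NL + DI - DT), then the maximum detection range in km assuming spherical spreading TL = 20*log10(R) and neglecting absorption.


Step 1: FOM = SL - NL + DI - DT = 129 - 82 + 21 - 5 = 63 dB
Step 2: at max range FOM = TL = 20*log10(R), so R = 10^(63/20) = 1412.54 m = 1.41 km

1.41 km


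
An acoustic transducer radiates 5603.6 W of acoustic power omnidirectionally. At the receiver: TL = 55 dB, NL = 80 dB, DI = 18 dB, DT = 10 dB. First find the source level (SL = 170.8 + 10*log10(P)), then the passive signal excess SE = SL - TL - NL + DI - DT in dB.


Step 1: SL = 170.8 + 10*log10(5603.6) = 208.28 dB
Step 2: SE = SL - TL - NL + DI - DT = 208.28 - 55 - 80 + 18 - 10 = 81.28

81.28 dB


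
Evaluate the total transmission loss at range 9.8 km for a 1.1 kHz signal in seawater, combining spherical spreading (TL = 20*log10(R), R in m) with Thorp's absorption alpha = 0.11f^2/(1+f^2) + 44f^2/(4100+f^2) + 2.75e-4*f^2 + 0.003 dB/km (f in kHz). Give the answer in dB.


Step 1 (Thorp): alpha = 0.11*1.21/(1+1.21) + 44*1.21/(4100+1.21) + 2.75e-4*1.21 + 0.003 = 0.0765 dB/km
Step 2: TL_spread = 20*log10(9800) = 79.82 dB
Step 3: TL_abs = alpha*R = 0.0765 * 9.8 = 0.75 dB
Step 4: TL_total = 79.82 + 0.75 = 80.57

80.57 dB


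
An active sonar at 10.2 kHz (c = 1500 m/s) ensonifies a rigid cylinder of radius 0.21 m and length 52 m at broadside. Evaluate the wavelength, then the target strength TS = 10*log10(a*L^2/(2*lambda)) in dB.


Step 1: lambda = c/f = 1500/10200 = 0.14706 m
Step 2: TS = 10*log10(a*L^2/(2*lambda)) = 10*log10(0.21*52^2/(2*0.14706)) = 32.86

32.86 dB


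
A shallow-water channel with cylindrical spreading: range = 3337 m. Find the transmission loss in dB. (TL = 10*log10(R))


35.23 dB


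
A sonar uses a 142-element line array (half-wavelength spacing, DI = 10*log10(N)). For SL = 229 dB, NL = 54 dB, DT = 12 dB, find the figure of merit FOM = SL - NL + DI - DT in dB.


184.52 dB


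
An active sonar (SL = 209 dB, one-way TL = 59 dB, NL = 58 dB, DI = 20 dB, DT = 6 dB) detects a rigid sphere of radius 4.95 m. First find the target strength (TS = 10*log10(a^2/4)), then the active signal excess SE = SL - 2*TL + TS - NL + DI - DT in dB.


Step 1: TS = 10*log10(4.95^2/4) = 7.87 dB
Step 2: SE = SL - 2*TL + TS - NL + DI - DT = 209 - 2*59 + (7.87) - 58 + 20 - 6 = 54.87

54.87 dB


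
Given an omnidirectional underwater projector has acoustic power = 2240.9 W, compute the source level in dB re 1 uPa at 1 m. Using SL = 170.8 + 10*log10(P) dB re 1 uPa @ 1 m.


SL = 170.8 + 10*log10(2240.9) = 170.8 + 33.5 = 204.3

204.3 dB


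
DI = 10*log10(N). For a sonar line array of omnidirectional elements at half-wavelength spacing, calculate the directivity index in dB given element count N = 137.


DI = 10*log10(137) = 21.37

21.37 dB


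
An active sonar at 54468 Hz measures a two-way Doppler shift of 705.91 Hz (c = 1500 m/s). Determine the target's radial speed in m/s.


From fd = 2*f*v/c, v = c*fd/(2*f) = 1500 * 705.91 / (2*54468) = 9.72

9.72 m/s


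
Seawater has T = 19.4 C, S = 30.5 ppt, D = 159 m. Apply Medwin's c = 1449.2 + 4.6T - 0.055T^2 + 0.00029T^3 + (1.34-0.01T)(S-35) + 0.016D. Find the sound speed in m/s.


c = 1449.2 + 4.6*19.4 - 0.055*19.4^2 + 0.00029*19.4^3 + (1.34 - 0.01*19.4)*(30.5 - 35) + 0.016*159 = 1517.24

1517.24 m/s


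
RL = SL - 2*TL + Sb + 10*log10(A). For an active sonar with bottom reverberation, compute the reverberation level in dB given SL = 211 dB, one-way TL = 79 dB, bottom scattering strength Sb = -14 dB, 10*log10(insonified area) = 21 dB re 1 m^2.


60 dB


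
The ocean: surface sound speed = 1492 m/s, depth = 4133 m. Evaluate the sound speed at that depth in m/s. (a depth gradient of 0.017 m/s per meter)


1562.261 m/s


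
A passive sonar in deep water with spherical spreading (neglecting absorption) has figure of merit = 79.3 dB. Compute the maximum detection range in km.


9.23 km


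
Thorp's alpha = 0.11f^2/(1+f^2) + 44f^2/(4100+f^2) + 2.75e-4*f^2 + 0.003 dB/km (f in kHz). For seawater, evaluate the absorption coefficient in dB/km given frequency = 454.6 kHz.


100.089 dB/km


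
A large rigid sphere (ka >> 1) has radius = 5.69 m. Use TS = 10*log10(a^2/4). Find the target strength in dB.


TS = 10*log10(5.69^2 / 4) = 10*log10(8.094025) = 9.08

9.08 dB


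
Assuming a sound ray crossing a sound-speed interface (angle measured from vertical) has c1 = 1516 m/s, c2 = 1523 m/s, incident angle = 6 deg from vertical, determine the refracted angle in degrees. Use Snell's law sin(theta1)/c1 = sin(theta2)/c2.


sin(theta2) = (c2/c1)*sin(theta1) = (1523/1516)*sin(6 deg) = 0.10501
theta2 = arcsin(0.10501) = 6.03

6.03 deg


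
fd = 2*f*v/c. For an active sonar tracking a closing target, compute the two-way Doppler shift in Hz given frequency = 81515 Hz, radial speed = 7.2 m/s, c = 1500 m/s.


782.54 Hz


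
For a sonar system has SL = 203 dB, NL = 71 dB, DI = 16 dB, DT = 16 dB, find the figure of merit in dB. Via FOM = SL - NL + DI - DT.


FOM = SL - NL + DI - DT = 203 - 71 + 16 - 16 = 132

132 dB


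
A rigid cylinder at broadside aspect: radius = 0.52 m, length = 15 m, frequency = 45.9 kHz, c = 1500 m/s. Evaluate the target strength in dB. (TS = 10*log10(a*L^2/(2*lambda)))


32.53 dB


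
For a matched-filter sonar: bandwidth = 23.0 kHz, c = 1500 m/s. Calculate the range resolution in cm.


dR = c/(2*BW) = 1500 / (2 * 23.0e3) = 0.0326 m = 3.26 cm

3.26 cm


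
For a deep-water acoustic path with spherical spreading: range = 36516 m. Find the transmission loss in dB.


TL = 20*log10(36516) = 91.25

91.25 dB


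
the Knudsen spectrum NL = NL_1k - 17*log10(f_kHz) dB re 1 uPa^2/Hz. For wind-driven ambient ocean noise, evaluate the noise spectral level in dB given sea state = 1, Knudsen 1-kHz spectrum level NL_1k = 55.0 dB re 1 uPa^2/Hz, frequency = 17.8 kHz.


33.74 dB


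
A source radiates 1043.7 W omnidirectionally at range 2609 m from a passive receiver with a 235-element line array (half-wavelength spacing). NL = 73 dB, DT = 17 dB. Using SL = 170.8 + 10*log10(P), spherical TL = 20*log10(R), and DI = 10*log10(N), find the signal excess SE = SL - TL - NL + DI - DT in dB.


Step 1: SL = 170.8 + 10*log10(1043.7) = 200.99 dB
Step 2: TL = 20*log10(2609) = 68.33 dB
Step 3: DI = 10*log10(235) = 23.71 dB
Step 4: SE = SL - TL - NL + DI - DT = 200.99 - 68.33 - 73 + 23.71 - 17 = 66.37

66.37 dB


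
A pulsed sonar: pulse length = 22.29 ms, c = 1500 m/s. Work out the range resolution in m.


dR = c*tau/2 = 1500 * 22.29e-3 / 2 = 16.7175

16.7175 m


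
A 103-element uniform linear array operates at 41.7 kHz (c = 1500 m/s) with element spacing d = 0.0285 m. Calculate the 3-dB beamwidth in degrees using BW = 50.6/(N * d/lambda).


Step 1: lambda = 1500/41700 = 0.03597 m
Step 2: d/lambda = 0.0285/0.03597 = 0.7923
Step 3: BW = 50.6/(N * d/lambda) = 50.6/(103 * 0.7923) = 0.62

0.62 deg
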